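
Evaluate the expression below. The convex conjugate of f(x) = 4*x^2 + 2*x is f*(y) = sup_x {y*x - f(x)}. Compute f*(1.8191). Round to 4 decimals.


f*(y) = sup_x {y*x - a*x^2 - b*x} = sup_x {(y-b)*x - a*x^2}
FOC: (y - b) - 2a*x = 0 => x* = (y - b)/(2a)
x* = (1.8191 - 2)/(2*4) = -0.0226
f*(1.8191) = (y-b)^2/(4a) = (1.8191 - 2)^2/(4*4)
= 0.0327/16 = 0.002


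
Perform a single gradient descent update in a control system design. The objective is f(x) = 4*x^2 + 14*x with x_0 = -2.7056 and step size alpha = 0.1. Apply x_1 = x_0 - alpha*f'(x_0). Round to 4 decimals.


We compute the gradient at x_0 and apply the update.
f'(x) = 8*x + 14
f'(-2.7056) = 8*-2.7056 + 14 = -7.6448
x_1 = -2.7056 - 0.1*-7.6448 = -1.9411


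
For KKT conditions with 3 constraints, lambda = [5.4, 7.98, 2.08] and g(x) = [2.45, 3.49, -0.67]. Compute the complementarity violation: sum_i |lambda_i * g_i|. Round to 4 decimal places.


KKT complementary slackness check:
lambda_1 * g_1 = 5.4 * 2.45 = 13.23
lambda_2 * g_2 = 7.98 * 3.49 = 27.8502
lambda_3 * g_3 = 2.08 * -0.67 = -1.3936
Total violation = 13.23 + 27.8502 + 1.3936 = 42.4738


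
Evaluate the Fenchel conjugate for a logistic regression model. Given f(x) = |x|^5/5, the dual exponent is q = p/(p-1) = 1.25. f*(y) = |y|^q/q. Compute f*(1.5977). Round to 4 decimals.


The conjugate exponent q satisfies 1/p + 1/q = 1.
p = 5, so q = 5/(5 - 1) = 1.25
|y|^q = 1.5977^1.25 = 1.7963
f*(1.5977) = 1.7963 / 1.25 = 1.437


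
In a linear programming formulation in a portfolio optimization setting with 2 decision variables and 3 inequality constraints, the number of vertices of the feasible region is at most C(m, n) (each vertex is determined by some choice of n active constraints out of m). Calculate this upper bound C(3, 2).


Each vertex corresponds to some choice of n active constraints out of m, so the number of vertices is at most C(m, n) = m! / (n!(m-n)!).
m = 3, n = 2
Numerator: 3 * 2
Denominator: 2! = 2
C(3, 2) = 3


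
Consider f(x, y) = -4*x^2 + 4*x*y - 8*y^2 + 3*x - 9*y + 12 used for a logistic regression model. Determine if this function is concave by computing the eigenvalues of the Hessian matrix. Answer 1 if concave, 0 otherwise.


The Hessian of f(x,y) = -4*x^2 + 4*x*y - 8*y^2 + 3*x - 9*y + 12 is:
H = [[-8, 4], [4, -16]]
Trace = -8 - 16 = -24
Determinant = -8*-16 - (4)^2 = 112
Discriminant = (-24)^2 - 4*112 = 128.0
Eigenvalues: lambda_1 = -17.6569, lambda_2 = -6.3431
The function is concave.

1


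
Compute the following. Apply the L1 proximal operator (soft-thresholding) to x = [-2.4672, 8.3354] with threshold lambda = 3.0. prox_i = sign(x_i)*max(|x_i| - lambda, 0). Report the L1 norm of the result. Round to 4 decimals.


Soft-thresholding with lambda = 3.0:
prox(-2.4672) = sign(-2.4672)*max(|-2.4672| - 3.0, 0) = 0.0
prox(8.3354) = sign(8.3354)*max(|8.3354| - 3.0, 0) = 5.3354
prox(x) = [0.0, 5.3354]
||prox(x)||_1 = 0.0 + 5.3354 = 5.3354


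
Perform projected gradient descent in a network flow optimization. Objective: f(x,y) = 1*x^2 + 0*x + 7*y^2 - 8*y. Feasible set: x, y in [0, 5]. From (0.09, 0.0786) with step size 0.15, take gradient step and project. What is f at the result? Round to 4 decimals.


Step 1: Compute gradient at (0.09, 0.0786).
grad_x = 2*1*0.09 + 0 = 0.18
grad_y = 2*7*0.0786 - 8 = -6.8996
Step 2: Gradient step.
x_raw = 0.09 - 0.15*0.18 = 0.063
y_raw = 0.0786 - 0.15*-6.8996 = 1.1135
Step 3: Project onto [0, 5].
x_proj = clip(0.063) = 0.063
y_proj = clip(1.1135) = 1.1135
Step 4: Evaluate f.
f(0.063, 1.1135) = -0.2246


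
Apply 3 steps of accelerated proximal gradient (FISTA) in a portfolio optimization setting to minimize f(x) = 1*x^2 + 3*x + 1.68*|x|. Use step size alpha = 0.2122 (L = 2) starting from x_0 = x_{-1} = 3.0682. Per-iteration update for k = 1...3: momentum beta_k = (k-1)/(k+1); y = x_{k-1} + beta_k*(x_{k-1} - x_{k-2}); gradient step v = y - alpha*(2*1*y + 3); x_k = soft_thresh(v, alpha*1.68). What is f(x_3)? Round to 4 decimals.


FISTA on f(x) = 1*x^2 + 3*x + 1.68*|x|
L = 2, alpha = 0.2122
Iteration 1: beta = 0.0, y = 3.0682 + 0.0*(3.0682 - 3.0682) = 3.0682
  grad(y) = 9.1364, v = y - alpha*grad = 1.1295
  prox(v) = soft_thresh(1.1295, 0.3565) = 0.773
Iteration 2: beta = 0.3333, y = 0.773 + 0.3333*(0.773 - 3.0682) = 0.0079
  grad(y) = 3.0158, v = y - alpha*grad = -0.6321
  prox(v) = soft_thresh(-0.6321, 0.3565) = -0.2756
Iteration 3: beta = 0.5, y = -0.2756 + 0.5*(-0.2756 - 0.773) = -0.7998
  grad(y) = 1.4003, v = y - alpha*grad = -1.097
  prox(v) = soft_thresh(-1.097, 0.3565) = -0.7405
f(x_3) = 1*(-0.7405)^2 + 3*(-0.7405) + 1.68*|-0.7405| = -0.4291


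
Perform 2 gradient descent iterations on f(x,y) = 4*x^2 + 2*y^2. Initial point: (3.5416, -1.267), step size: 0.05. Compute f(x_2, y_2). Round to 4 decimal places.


Gradient descent on f(x,y) = 4*x^2 + 2*y^2.
Starting point: (3.5416, -1.267), alpha = 0.05
Step 1: grad_x = 2*4*3.5416 = 28.3328, grad_y = 2*2*-1.267 = -5.068
  x_1 = 3.5416 - 0.05*28.3328 = 2.125
  y_1 = -1.267 - 0.05*-5.068 = -1.0136
Step 2: grad_x = 2*4*2.125 = 16.9997, grad_y = 2*2*-1.0136 = -4.0544
  x_2 = 2.125 - 0.05*16.9997 = 1.275
  y_2 = -1.0136 - 0.05*-4.0544 = -0.8109
f(1.275, -0.8109) = 4*1.275^2 + 2*(-0.8109)^2 = 7.8173


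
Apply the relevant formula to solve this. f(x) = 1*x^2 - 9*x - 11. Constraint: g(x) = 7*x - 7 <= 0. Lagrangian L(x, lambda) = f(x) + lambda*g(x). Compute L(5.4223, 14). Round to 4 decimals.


Step 1: Evaluate f(x).
f(5.4223) = 1*5.4223^2 - 9*5.4223 - 11 = -30.3994
Step 2: Evaluate g(x).
g(5.4223) = 7*5.4223 - 7 = 30.9561
Step 3: Compute Lagrangian.
L = -30.3994 + 14*30.9561 = 402.986


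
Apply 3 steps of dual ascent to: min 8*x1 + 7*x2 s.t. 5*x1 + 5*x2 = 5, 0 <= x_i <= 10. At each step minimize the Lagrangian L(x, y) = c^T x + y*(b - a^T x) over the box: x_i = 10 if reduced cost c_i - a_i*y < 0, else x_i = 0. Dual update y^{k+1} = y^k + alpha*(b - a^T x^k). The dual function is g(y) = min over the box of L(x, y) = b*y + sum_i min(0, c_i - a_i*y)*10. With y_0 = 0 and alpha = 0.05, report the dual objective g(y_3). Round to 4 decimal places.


Dual ascent for LP: min 8*x1 + 7*x2, 5*x1 + 5*x2 = 5, 0 <= x_i <= 10
Step 1: y^k = 0.0, reduced costs: (8.0, 7.0)
  x^k = (0.0, 0.0), subgradient = b - a^T x = 5.0
  y^{k+1} = 0.0 + 0.05*5.0 = 0.25
Step 2: y^k = 0.25, reduced costs: (6.75, 5.75)
  x^k = (0.0, 0.0), subgradient = b - a^T x = 5.0
  y^{k+1} = 0.25 + 0.05*5.0 = 0.5
Step 3: y^k = 0.5, reduced costs: (5.5, 4.5)
  x^k = (0.0, 0.0), subgradient = b - a^T x = 5.0
  y^{k+1} = 0.5 + 0.05*5.0 = 0.75
Dual objective at y_3 = 0.75: reduced costs (4.25, 3.25), box minimizer x = (0.0, 0.0)
g(y_3) = b*y + (c1 - a1*y)*x1 + (c2 - a2*y)*x2 = 5*0.75 + 4.25*0.0 + 3.25*0.0 = 3.75 + 0.0 + 0.0 = 3.75


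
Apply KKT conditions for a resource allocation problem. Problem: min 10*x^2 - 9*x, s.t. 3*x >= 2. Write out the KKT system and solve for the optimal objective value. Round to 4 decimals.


Step 1: Try lambda = 0 (constraint inactive).
x_unc = 9/(2*10) = 0.45
Check: 3*0.45 = 1.35 < 2 -- violated!
Step 2: Constraint must be active: 3*x = 2
x* = 2/3 = 0.6667 (rounded; the exact value 2/3 is used below)
lambda = (2*10*(2/3) - 9)/3 = 1.4444
Step 3: Compute optimal value.
f(x*) = 10*(2/3)^2 - 9*(2/3) = -1.5556


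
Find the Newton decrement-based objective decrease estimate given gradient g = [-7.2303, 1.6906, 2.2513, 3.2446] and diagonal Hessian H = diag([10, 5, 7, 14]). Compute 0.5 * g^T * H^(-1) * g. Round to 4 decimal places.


Step 1: H is diagonal, so H^(-1) * g = [-0.723, 0.3381, 0.3216, 0.2318].
Step 2: g^T H^(-1) g = sum_i g_i^2 / H_ii
  = (-7.2303)^2/10 + (1.6906)^2/5 + (2.2513)^2/7 + (3.2446)^2/14
  = 5.2277 + 0.5716 + 0.7241 + 0.752 = 7.2754
Step 3: Objective decrease = 0.5 * g^T H^(-1) g = 3.6377


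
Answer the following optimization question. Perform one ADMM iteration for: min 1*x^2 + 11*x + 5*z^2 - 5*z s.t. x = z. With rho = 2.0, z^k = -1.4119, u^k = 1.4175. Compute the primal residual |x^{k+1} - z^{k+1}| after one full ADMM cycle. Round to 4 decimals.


ADMM iteration with rho = 2.0, z^k = -1.4119, u^k = 1.4175
Step 1: x-update.
Minimize 1*x^2 + 11*x + (2.0/2)*(x + 1.4119 + 1.4175)^2
FOC: (2*1 + 2.0)*x = -11 + 2.0*(-1.4119 - 1.4175)
x^{k+1} = -4.1647
Step 2: z-update.
Minimize 5*z^2 - 5*z + (2.0/2)*(-4.1647 - z + 1.4175)^2
FOC: (2*5 + 2.0)*z = 5 + 2.0*(-4.1647 + 1.4175)
z^{k+1} = -0.0412
Step 3: u-update.
u^{k+1} = 1.4175 - 4.1647 + 0.0412 = -2.706
Step 4: Primal residual = |-4.1647 + 0.0412| = 4.1235


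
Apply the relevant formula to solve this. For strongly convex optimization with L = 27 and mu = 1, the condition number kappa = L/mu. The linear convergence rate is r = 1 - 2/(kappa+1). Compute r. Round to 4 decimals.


Step 1: Compute the condition number.
kappa = L/mu = 27/1 = 27.0
Step 2: Compute the convergence rate.
r = 1 - 2/(kappa + 1) = 1 - 2*mu/(L + mu) = (L - mu)/(L + mu) = 26/28 = 0.9286


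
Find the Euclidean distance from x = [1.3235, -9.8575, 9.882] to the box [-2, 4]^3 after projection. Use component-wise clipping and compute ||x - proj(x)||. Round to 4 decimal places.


Project each component onto [-2, 4].
clip(1.3235) = 1.3235, clip(-9.8575) = -2.0, clip(9.882) = 4.0
Projection = [1.3235, -2.0, 4.0]
Squared diffs: [0.0, 61.7403, 34.5979]
Distance = sqrt(96.3382) = 9.8152


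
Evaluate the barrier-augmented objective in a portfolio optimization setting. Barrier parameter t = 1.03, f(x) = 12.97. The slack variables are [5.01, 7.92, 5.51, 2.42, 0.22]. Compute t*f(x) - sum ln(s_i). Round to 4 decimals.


Step 1: Compute log-barrier.
ln values: [1.6114, 2.0694, 1.7066, 0.8838, -1.5141]
phi = -(1.6114 + 2.0694 + 1.7066 + 0.8838 - 1.5141) = -4.757
Step 2: Compute augmented objective.
t*f(x) = 1.03*12.97 = 13.3591
Total = 13.3591 - 4.757 = 8.6021


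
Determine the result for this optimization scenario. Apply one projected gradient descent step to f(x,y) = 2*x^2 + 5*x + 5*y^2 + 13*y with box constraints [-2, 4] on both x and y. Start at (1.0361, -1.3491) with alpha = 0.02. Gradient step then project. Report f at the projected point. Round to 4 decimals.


Step 1: Compute gradient at (1.0361, -1.3491).
grad_x = 2*2*1.0361 + 5 = 9.1444
grad_y = 2*5*-1.3491 + 13 = -0.491
Step 2: Gradient step.
x_raw = 1.0361 - 0.02*9.1444 = 0.8532
y_raw = -1.3491 - 0.02*-0.491 = -1.3393
Step 3: Project onto [-2, 4].
x_proj = clip(0.8532) = 0.8532
y_proj = clip(-1.3393) = -1.3393
Step 4: Evaluate f.
f(0.8532, -1.3393) = -2.7203


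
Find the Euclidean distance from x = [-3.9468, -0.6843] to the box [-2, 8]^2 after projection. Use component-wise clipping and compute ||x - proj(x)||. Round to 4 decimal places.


Project each component onto [-2, 8].
clip(-3.9468) = -2.0, clip(-0.6843) = -0.6843
Projection = [-2.0, -0.6843]
Squared diffs: [3.79, 0.0]
Distance = sqrt(3.79) = 1.9468


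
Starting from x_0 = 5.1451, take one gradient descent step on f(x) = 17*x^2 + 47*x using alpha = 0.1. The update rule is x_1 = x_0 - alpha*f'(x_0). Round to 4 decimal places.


We compute the gradient at x_0 and apply the update.
f'(x) = 34*x + 47
f'(5.1451) = 34*5.1451 + 47 = 221.9334
x_1 = 5.1451 - 0.1*221.9334 = -17.0482


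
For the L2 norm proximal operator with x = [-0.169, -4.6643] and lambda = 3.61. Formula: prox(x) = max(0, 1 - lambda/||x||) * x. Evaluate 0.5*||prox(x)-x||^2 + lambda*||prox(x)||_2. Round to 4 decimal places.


Step 1: Compute ||x||.
||x|| = 4.6674
Step 2: Compute scaling factor.
scale = max(0, 1 - 3.61/4.6674) = 0.2265
Step 3: prox(x) = [-0.0383, -1.0567]
||prox(x)|| = 1.0574
Step 4: Proximal objective.
0.5*||prox-x||^2 = 6.5161
lambda*||prox|| = 3.8172
Total = 10.3331


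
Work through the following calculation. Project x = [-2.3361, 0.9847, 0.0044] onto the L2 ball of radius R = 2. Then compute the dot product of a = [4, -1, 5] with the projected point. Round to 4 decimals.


Step 1: Compute ||x|| (intermediates to 6 decimals).
||x|| = sqrt((-2.3361)^2 + 0.9847^2 + 0.0044^2) = 2.535156
Step 2: Project.
Since ||x|| > R, scale = R/||x|| = 2/2.535156 = 0.788906, proj(x) = scale * x
proj(x) = [-1.842963, 0.776836, 0.003471]
Step 3: Dot product.
a^T * proj(x) = 4*(-1.842963) - 1*0.776836 + 5*0.003471 = -8.1313


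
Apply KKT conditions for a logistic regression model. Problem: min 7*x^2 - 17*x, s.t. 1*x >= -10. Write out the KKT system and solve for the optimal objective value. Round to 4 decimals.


Step 1: Try lambda = 0 (constraint inactive).
Stationarity: 2*7*x - 17 = 0
x* = 17/(2*7) = 17/14 = 1.2143 (rounded; the exact value 17/14 is used below)
Check constraint: 1*1.2143 = 1.2143 >= -10 -- satisfied.
Step 2: Compute optimal value.
f(x*) = 7*(17/14)^2 - 17*(17/14) = -10.3214


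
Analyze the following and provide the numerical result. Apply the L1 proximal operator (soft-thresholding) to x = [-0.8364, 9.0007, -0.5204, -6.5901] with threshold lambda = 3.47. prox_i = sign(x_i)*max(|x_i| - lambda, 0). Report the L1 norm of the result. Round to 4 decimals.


Soft-thresholding with lambda = 3.47:
prox(-0.8364) = sign(-0.8364)*max(|-0.8364| - 3.47, 0) = 0.0
prox(9.0007) = sign(9.0007)*max(|9.0007| - 3.47, 0) = 5.5307
prox(-0.5204) = sign(-0.5204)*max(|-0.5204| - 3.47, 0) = 0.0
prox(-6.5901) = sign(-6.5901)*max(|-6.5901| - 3.47, 0) = -3.1201
prox(x) = [0.0, 5.5307, 0.0, -3.1201]
||prox(x)||_1 = 0.0 + 5.5307 + 0.0 + 3.1201 = 8.6508


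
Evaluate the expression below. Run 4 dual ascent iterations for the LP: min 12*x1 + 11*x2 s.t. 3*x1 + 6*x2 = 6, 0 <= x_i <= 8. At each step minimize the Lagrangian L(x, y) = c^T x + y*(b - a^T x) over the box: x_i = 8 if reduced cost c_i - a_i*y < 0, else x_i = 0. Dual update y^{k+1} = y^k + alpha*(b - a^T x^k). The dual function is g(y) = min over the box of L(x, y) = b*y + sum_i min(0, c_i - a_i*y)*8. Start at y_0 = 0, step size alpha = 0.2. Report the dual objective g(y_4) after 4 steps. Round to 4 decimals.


Dual ascent for LP: min 12*x1 + 11*x2, 3*x1 + 6*x2 = 6, 0 <= x_i <= 8
Step 1: y^k = 0.0, reduced costs: (12.0, 11.0)
  x^k = (0.0, 0.0), subgradient = b - a^T x = 6.0
  y^{k+1} = 0.0 + 0.2*6.0 = 1.2
Step 2: y^k = 1.2, reduced costs: (8.4, 3.8)
  x^k = (0.0, 0.0), subgradient = b - a^T x = 6.0
  y^{k+1} = 1.2 + 0.2*6.0 = 2.4
Step 3: y^k = 2.4, reduced costs: (4.8, -3.4)
  x^k = (0.0, 8.0), subgradient = b - a^T x = -42.0
  y^{k+1} = 2.4 + 0.2*-42.0 = -6.0
Step 4: y^k = -6.0, reduced costs: (30.0, 47.0)
  x^k = (0.0, 0.0), subgradient = b - a^T x = 6.0
  y^{k+1} = -6.0 + 0.2*6.0 = -4.8
Dual objective at y_4 = -4.8: reduced costs (26.4, 39.8), box minimizer x = (0.0, 0.0)
g(y_4) = b*y + (c1 - a1*y)*x1 + (c2 - a2*y)*x2 = 6*(-4.8) + 26.4*0.0 + 39.8*0.0 = -28.8 + 0.0 + 0.0 = -28.8


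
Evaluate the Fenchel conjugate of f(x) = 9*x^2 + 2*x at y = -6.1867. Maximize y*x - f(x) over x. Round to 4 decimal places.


f*(y) = sup_x {y*x - a*x^2 - b*x} = sup_x {(y-b)*x - a*x^2}
FOC: (y - b) - 2a*x = 0 => x* = (y - b)/(2a)
x* = (-6.1867 - 2)/(2*9) = -0.4548
f*(-6.1867) = (y-b)^2/(4a) = (-6.1867 - 2)^2/(4*9)
= 67.0221/36 = 1.8617


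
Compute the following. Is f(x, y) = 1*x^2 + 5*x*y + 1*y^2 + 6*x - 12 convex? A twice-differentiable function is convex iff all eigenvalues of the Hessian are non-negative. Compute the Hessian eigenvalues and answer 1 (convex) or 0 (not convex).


The Hessian of f(x,y) = 1*x^2 + 5*x*y + 1*y^2 + 6*x - 12 is:
H = [[2, 5], [5, 2]]
Trace = 2 + 2 = 4
Determinant = 2*2 - (5)^2 = -21
Discriminant = (4)^2 - 4*-21 = 100.0
Eigenvalues: lambda_1 = -3.0, lambda_2 = 7.0
The function is not convex.

0


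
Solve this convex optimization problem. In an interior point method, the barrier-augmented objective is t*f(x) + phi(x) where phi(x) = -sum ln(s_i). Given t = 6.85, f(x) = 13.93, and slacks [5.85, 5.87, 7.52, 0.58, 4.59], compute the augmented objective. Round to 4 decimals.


Step 1: Compute log-barrier.
ln values: [1.7664, 1.7699, 2.0176, -0.5447, 1.5239]
phi = -(1.7664 + 1.7699 + 2.0176 - 0.5447 + 1.5239) = -6.533
Step 2: Compute augmented objective.
t*f(x) = 6.85*13.93 = 95.4205
Total = 95.4205 - 6.533 = 88.8875


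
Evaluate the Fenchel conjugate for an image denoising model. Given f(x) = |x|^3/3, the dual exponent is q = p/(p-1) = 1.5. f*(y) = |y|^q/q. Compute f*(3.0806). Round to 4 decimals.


The conjugate exponent q satisfies 1/p + 1/q = 1.
p = 3, so q = 3/(3 - 1) = 1.5
|y|^q = 3.0806^1.5 = 5.407
f*(3.0806) = 5.407 / 1.5 = 3.6046


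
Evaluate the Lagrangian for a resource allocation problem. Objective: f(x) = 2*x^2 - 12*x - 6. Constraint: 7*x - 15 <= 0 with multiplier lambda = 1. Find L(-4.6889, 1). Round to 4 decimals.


Step 1: Evaluate f(x).
f(-4.6889) = 2*(-4.6889)^2 - 12*(-4.6889) - 6 = 94.2384
Step 2: Evaluate g(x).
g(-4.6889) = 7*-4.6889 - 15 = -47.8223
Step 3: Compute Lagrangian.
L = 94.2384 + 1*-47.8223 = 46.4161


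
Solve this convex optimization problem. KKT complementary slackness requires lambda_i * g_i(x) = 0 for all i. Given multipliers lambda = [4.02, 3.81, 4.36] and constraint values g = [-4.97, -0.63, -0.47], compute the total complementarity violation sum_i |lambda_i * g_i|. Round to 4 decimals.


KKT complementary slackness check:
lambda_1 * g_1 = 4.02 * -4.97 = -19.9794
lambda_2 * g_2 = 3.81 * -0.63 = -2.4003
lambda_3 * g_3 = 4.36 * -0.47 = -2.0492
Total violation = 19.9794 + 2.4003 + 2.0492 = 24.4289


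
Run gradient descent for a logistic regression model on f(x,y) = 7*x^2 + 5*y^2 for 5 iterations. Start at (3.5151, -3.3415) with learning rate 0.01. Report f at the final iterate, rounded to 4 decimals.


Gradient descent on f(x,y) = 7*x^2 + 5*y^2.
Starting point: (3.5151, -3.3415), alpha = 0.01
Step 1: grad_x = 2*7*3.5151 = 49.2114, grad_y = 2*5*-3.3415 = -33.415
  x_1 = 3.5151 - 0.01*49.2114 = 3.023
  y_1 = -3.3415 - 0.01*-33.415 = -3.0074
Step 2: grad_x = 2*7*3.023 = 42.3218, grad_y = 2*5*-3.0074 = -30.0735
  x_2 = 3.023 - 0.01*42.3218 = 2.5998
  y_2 = -3.0074 - 0.01*-30.0735 = -2.7066
Step 3: grad_x = 2*7*2.5998 = 36.3968, grad_y = 2*5*-2.7066 = -27.0662
  x_3 = 2.5998 - 0.01*36.3968 = 2.2358
  y_3 = -2.7066 - 0.01*-27.0662 = -2.436
Step 4: grad_x = 2*7*2.2358 = 31.3012, grad_y = 2*5*-2.436 = -24.3595
  x_4 = 2.2358 - 0.01*31.3012 = 1.9228
  y_4 = -2.436 - 0.01*-24.3595 = -2.1924
Step 5: grad_x = 2*7*1.9228 = 26.919, grad_y = 2*5*-2.1924 = -21.9236
  x_5 = 1.9228 - 0.01*26.919 = 1.6536
  y_5 = -2.1924 - 0.01*-21.9236 = -1.9731
f(1.6536, -1.9731) = 7*1.6536^2 + 5*(-1.9731)^2 = 38.6068


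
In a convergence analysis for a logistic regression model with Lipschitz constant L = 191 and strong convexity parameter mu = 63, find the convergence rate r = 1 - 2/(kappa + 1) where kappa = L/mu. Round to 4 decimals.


Step 1: Compute the condition number.
kappa = L/mu = 191/63 = 3.0317
Step 2: Compute the convergence rate.
r = 1 - 2/(kappa + 1) = 1 - 2*mu/(L + mu) = (L - mu)/(L + mu) = 128/254 = 0.5039


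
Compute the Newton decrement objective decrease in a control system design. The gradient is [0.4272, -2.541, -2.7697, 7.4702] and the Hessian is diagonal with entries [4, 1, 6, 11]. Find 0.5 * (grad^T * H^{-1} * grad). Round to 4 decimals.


Step 1: H is diagonal, so H^(-1) * g = [0.1068, -2.541, -0.4616, 0.6791].
Step 2: g^T H^(-1) g = sum_i g_i^2 / H_ii
  = (0.4272)^2/4 + (-2.541)^2/1 + (-2.7697)^2/6 + (7.4702)^2/11
  = 0.0456 + 6.4567 + 1.2785 + 5.0731 = 12.8539
Step 3: Objective decrease = 0.5 * g^T H^(-1) g = 6.427


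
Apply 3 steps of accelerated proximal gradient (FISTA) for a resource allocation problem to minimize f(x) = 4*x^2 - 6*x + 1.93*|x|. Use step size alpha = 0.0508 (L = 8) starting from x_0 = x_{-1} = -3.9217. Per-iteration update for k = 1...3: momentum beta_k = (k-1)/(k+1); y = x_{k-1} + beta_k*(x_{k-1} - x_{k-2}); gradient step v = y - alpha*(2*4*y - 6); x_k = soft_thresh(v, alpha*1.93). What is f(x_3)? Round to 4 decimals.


FISTA on f(x) = 4*x^2 - 6*x + 1.93*|x|
L = 8, alpha = 0.0508
Iteration 1: beta = 0.0, y = -3.9217 + 0.0*(-3.9217 + 3.9217) = -3.9217
  grad(y) = -37.3736, v = y - alpha*grad = -2.0231
  prox(v) = soft_thresh(-2.0231, 0.098) = -1.9251
Iteration 2: beta = 0.3333, y = -1.9251 + 0.3333*(-1.9251 + 3.9217) = -1.2595
  grad(y) = -16.0763, v = y - alpha*grad = -0.4429
  prox(v) = soft_thresh(-0.4429, 0.098) = -0.3448
Iteration 3: beta = 0.5, y = -0.3448 + 0.5*(-0.3448 + 1.9251) = 0.4453
  grad(y) = -2.4375, v = y - alpha*grad = 0.5691
  prox(v) = soft_thresh(0.5691, 0.098) = 0.4711
f(x_3) = 4*0.4711^2 - 6*0.4711 + 1.93*|0.4711| = -1.0296


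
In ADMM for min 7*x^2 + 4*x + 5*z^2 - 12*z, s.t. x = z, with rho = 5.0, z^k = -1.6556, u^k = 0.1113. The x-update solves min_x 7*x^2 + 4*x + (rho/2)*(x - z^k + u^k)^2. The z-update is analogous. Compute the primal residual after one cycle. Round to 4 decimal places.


ADMM iteration with rho = 5.0, z^k = -1.6556, u^k = 0.1113
Step 1: x-update.
Minimize 7*x^2 + 4*x + (5.0/2)*(x + 1.6556 + 0.1113)^2
FOC: (2*7 + 5.0)*x = -4 + 5.0*(-1.6556 - 0.1113)
x^{k+1} = -0.6755
Step 2: z-update.
Minimize 5*z^2 - 12*z + (5.0/2)*(-0.6755 - z + 0.1113)^2
FOC: (2*5 + 5.0)*z = 12 + 5.0*(-0.6755 + 0.1113)
z^{k+1} = 0.6119
Step 3: u-update.
u^{k+1} = 0.1113 - 0.6755 - 0.6119 = -1.1761
Step 4: Primal residual = |-0.6755 - 0.6119| = 1.2874


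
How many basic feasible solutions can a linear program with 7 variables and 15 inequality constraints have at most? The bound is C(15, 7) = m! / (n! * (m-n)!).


Each vertex corresponds to some choice of n active constraints out of m, so the number of vertices is at most C(m, n) = m! / (n!(m-n)!).
m = 15, n = 7
Numerator: 15 * 14 * 13 * 12 * 11 * 10 * 9
Denominator: 7! = 5040
C(15, 7) = 6435


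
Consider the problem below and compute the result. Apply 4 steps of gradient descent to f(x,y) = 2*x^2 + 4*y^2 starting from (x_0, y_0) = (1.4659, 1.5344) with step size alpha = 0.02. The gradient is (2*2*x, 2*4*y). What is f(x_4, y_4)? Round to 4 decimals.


Gradient descent on f(x,y) = 2*x^2 + 4*y^2.
Starting point: (1.4659, 1.5344), alpha = 0.02
Step 1: grad_x = 2*2*1.4659 = 5.8636, grad_y = 2*4*1.5344 = 12.2752
  x_1 = 1.4659 - 0.02*5.8636 = 1.3486
  y_1 = 1.5344 - 0.02*12.2752 = 1.2889
Step 2: grad_x = 2*2*1.3486 = 5.3945, grad_y = 2*4*1.2889 = 10.3112
  x_2 = 1.3486 - 0.02*5.3945 = 1.2407
  y_2 = 1.2889 - 0.02*10.3112 = 1.0827
Step 3: grad_x = 2*2*1.2407 = 4.963, grad_y = 2*4*1.0827 = 8.6614
  x_3 = 1.2407 - 0.02*4.963 = 1.1415
  y_3 = 1.0827 - 0.02*8.6614 = 0.9094
Step 4: grad_x = 2*2*1.1415 = 4.5659, grad_y = 2*4*0.9094 = 7.2756
  x_4 = 1.1415 - 0.02*4.5659 = 1.0502
  y_4 = 0.9094 - 0.02*7.2756 = 0.7639
f(1.0502, 0.7639) = 2*1.0502^2 + 4*0.7639^2 = 4.5401


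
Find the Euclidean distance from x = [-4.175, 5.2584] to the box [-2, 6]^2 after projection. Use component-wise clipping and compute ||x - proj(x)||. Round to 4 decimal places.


Project each component onto [-2, 6].
clip(-4.175) = -2.0, clip(5.2584) = 5.2584
Projection = [-2.0, 5.2584]
Squared diffs: [4.7306, 0.0]
Distance = sqrt(4.7306) = 2.175


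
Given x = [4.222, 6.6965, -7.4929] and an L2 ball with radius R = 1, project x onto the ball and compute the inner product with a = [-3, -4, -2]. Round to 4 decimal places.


Step 1: Compute ||x|| (intermediates to 6 decimals).
||x|| = sqrt(4.222^2 + 6.6965^2 + (-7.4929)^2) = 10.900089
Step 2: Project.
Since ||x|| > R, scale = R/||x|| = 1/10.900089 = 0.091742, proj(x) = scale * x
proj(x) = [0.387335, 0.61435, -0.687414]
Step 3: Dot product.
a^T * proj(x) = -3*0.387335 - 4*0.61435 - 2*(-0.687414) = -2.2446


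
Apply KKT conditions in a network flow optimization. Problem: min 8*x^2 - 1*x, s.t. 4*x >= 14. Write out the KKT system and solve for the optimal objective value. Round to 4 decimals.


Step 1: Try lambda = 0 (constraint inactive).
x_unc = 1/(2*8) = 0.0625
Check: 4*0.0625 = 0.25 < 14 -- violated!
Step 2: Constraint must be active: 4*x = 14
x* = 14/4 = 3.5
lambda = (2*8*3.5 - 1)/4 = 13.75
Step 3: Compute optimal value.
f(x*) = 8*3.5^2 - 1*3.5 = 94.5


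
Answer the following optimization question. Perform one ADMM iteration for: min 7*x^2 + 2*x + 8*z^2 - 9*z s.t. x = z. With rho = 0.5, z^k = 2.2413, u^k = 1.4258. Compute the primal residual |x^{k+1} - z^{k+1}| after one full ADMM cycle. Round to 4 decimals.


ADMM iteration with rho = 0.5, z^k = 2.2413, u^k = 1.4258
Step 1: x-update.
Minimize 7*x^2 + 2*x + (0.5/2)*(x - 2.2413 + 1.4258)^2
FOC: (2*7 + 0.5)*x = -2 + 0.5*(2.2413 - 1.4258)
x^{k+1} = -0.1098
Step 2: z-update.
Minimize 8*z^2 - 9*z + (0.5/2)*(-0.1098 - z + 1.4258)^2
FOC: (2*8 + 0.5)*z = 9 + 0.5*(-0.1098 + 1.4258)
z^{k+1} = 0.5853
Step 3: u-update.
u^{k+1} = 1.4258 - 0.1098 - 0.5853 = 0.7307
Step 4: Primal residual = |-0.1098 - 0.5853| = 0.6951


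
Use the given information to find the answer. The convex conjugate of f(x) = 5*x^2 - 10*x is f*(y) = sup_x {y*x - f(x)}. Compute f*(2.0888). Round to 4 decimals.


f*(y) = sup_x {y*x - a*x^2 - b*x} = sup_x {(y-b)*x - a*x^2}
FOC: (y - b) - 2a*x = 0 => x* = (y - b)/(2a)
x* = (2.0888 + 10)/(2*5) = 1.2089
f*(2.0888) = (y-b)^2/(4a) = (2.0888 + 10)^2/(4*5)
= 146.1391/20 = 7.307


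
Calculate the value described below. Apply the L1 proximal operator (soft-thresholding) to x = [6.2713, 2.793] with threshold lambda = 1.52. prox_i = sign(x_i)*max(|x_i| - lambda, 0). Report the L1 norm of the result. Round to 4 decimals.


Soft-thresholding with lambda = 1.52:
prox(6.2713) = sign(6.2713)*max(|6.2713| - 1.52, 0) = 4.7513
prox(2.793) = sign(2.793)*max(|2.793| - 1.52, 0) = 1.273
prox(x) = [4.7513, 1.273]
||prox(x)||_1 = 4.7513 + 1.273 = 6.0243


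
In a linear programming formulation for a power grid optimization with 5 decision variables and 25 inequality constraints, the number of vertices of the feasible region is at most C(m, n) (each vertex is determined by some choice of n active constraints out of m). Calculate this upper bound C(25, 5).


Each vertex corresponds to some choice of n active constraints out of m, so the number of vertices is at most C(m, n) = m! / (n!(m-n)!).
m = 25, n = 5
Numerator: 25 * 24 * 23 * 22 * 21
Denominator: 5! = 120
C(25, 5) = 53130


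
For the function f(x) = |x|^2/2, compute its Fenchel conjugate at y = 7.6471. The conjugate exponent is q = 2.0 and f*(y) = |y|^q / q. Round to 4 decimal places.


The conjugate exponent q satisfies 1/p + 1/q = 1.
p = 2, so q = 2/(2 - 1) = 2.0
|y|^q = 7.6471^2.0 = 58.4781
f*(7.6471) = 58.4781 / 2.0 = 29.2391


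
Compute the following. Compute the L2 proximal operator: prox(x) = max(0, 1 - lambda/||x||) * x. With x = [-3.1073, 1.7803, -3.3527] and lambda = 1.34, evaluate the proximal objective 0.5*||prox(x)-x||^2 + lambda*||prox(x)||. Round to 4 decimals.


Step 1: Compute ||x||.
||x|| = 4.9056
Step 2: Compute scaling factor.
scale = max(0, 1 - 1.34/4.9056) = 0.7268
Step 3: prox(x) = [-2.2585, 1.294, -2.4369]
||prox(x)|| = 3.5656
Step 4: Proximal objective.
0.5*||prox-x||^2 = 0.8978
lambda*||prox|| = 4.7779
Total = 5.6758


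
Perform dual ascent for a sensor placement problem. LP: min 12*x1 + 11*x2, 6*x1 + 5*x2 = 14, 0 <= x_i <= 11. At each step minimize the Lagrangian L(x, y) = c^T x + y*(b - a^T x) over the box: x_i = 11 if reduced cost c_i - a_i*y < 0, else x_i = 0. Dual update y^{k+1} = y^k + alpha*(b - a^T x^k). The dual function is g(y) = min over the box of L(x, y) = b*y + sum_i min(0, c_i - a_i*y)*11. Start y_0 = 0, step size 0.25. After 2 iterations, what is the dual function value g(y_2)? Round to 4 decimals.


Dual ascent for LP: min 12*x1 + 11*x2, 6*x1 + 5*x2 = 14, 0 <= x_i <= 11
Step 1: y^k = 0.0, reduced costs: (12.0, 11.0)
  x^k = (0.0, 0.0), subgradient = b - a^T x = 14.0
  y^{k+1} = 0.0 + 0.25*14.0 = 3.5
Step 2: y^k = 3.5, reduced costs: (-9.0, -6.5)
  x^k = (11.0, 11.0), subgradient = b - a^T x = -107.0
  y^{k+1} = 3.5 + 0.25*-107.0 = -23.25
Dual objective at y_2 = -23.25: reduced costs (151.5, 127.25), box minimizer x = (0.0, 0.0)
g(y_2) = b*y + (c1 - a1*y)*x1 + (c2 - a2*y)*x2 = 14*(-23.25) + 151.5*0.0 + 127.25*0.0 = -325.5 + 0.0 + 0.0 = -325.5


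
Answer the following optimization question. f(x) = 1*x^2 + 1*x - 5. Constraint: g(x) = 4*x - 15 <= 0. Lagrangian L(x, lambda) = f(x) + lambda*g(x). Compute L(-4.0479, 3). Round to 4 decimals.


Step 1: Evaluate f(x).
f(-4.0479) = 1*(-4.0479)^2 + 1*(-4.0479) - 5 = 7.3376
Step 2: Evaluate g(x).
g(-4.0479) = 4*-4.0479 - 15 = -31.1916
Step 3: Compute Lagrangian.
L = 7.3376 + 3*-31.1916 = -86.2372


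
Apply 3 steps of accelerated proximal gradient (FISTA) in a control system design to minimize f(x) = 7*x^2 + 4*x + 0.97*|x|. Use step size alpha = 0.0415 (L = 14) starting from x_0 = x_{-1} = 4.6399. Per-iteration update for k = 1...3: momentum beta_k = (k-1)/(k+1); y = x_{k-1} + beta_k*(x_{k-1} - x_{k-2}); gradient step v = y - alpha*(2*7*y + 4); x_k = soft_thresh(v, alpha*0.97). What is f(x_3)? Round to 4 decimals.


FISTA on f(x) = 7*x^2 + 4*x + 0.97*|x|
L = 14, alpha = 0.0415
Iteration 1: beta = 0.0, y = 4.6399 + 0.0*(4.6399 - 4.6399) = 4.6399
  grad(y) = 68.9586, v = y - alpha*grad = 1.7781
  prox(v) = soft_thresh(1.7781, 0.0403) = 1.7379
Iteration 2: beta = 0.3333, y = 1.7379 + 0.3333*(1.7379 - 4.6399) = 0.7705
  grad(y) = 14.7872, v = y - alpha*grad = 0.1568
  prox(v) = soft_thresh(0.1568, 0.0403) = 0.1166
Iteration 3: beta = 0.5, y = 0.1166 + 0.5*(0.1166 - 1.7379) = -0.694
  grad(y) = -5.7166, v = y - alpha*grad = -0.4568
  prox(v) = soft_thresh(-0.4568, 0.0403) = -0.4165
f(x_3) = 7*(-0.4165)^2 + 4*(-0.4165) + 0.97*|-0.4165| = -0.0476


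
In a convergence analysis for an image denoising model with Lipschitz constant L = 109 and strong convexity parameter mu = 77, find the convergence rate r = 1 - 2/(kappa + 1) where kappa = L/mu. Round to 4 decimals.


Step 1: Compute the condition number.
kappa = L/mu = 109/77 = 1.4156
Step 2: Compute the convergence rate.
r = 1 - 2/(kappa + 1) = 1 - 2*mu/(L + mu) = (L - mu)/(L + mu) = 32/186 = 0.172


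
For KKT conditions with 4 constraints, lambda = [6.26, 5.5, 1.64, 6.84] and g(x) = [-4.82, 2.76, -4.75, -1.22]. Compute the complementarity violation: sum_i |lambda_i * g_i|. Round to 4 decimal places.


KKT complementary slackness check:
lambda_1 * g_1 = 6.26 * -4.82 = -30.1732
lambda_2 * g_2 = 5.5 * 2.76 = 15.18
lambda_3 * g_3 = 1.64 * -4.75 = -7.79
lambda_4 * g_4 = 6.84 * -1.22 = -8.3448
Total violation = 30.1732 + 15.18 + 7.79 + 8.3448 = 61.488


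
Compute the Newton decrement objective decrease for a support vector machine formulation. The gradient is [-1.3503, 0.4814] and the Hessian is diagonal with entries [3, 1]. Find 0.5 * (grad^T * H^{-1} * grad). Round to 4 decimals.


Step 1: H is diagonal, so H^(-1) * g = [-0.4501, 0.4814].
Step 2: g^T H^(-1) g = sum_i g_i^2 / H_ii
  = (-1.3503)^2/3 + (0.4814)^2/1
  = 0.6078 + 0.2317 = 0.8395
Step 3: Objective decrease = 0.5 * g^T H^(-1) g = 0.4198


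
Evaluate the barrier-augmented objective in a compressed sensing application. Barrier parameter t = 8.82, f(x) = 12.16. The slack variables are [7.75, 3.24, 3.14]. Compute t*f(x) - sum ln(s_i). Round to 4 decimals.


Step 1: Compute log-barrier.
ln values: [2.0477, 1.1756, 1.1442]
phi = -(2.0477 + 1.1756 + 1.1442) = -4.3675
Step 2: Compute augmented objective.
t*f(x) = 8.82*12.16 = 107.2512
Total = 107.2512 - 4.3675 = 102.8837


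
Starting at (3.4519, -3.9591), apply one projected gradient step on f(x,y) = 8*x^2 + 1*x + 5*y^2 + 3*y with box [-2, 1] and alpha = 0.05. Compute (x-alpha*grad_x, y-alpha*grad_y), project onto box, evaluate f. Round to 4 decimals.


Step 1: Compute gradient at (3.4519, -3.9591).
grad_x = 2*8*3.4519 + 1 = 56.2304
grad_y = 2*5*-3.9591 + 3 = -36.591
Step 2: Gradient step.
x_raw = 3.4519 - 0.05*56.2304 = 0.6404
y_raw = -3.9591 - 0.05*-36.591 = -2.1296
Step 3: Project onto [-2, 1].
x_proj = clip(0.6404) = 0.6404
y_proj = clip(-2.1296) = -2.0
Step 4: Evaluate f.
f(0.6404, -2.0) = 17.9211


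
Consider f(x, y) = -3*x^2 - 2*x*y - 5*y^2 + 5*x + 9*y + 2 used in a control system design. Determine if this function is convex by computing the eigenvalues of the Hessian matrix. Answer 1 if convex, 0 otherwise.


The Hessian of f(x,y) = -3*x^2 - 2*x*y - 5*y^2 + 5*x + 9*y + 2 is:
H = [[-6, -2], [-2, -10]]
Trace = -6 - 10 = -16
Determinant = -6*-10 - (-2)^2 = 56
Discriminant = (-16)^2 - 4*56 = 32.0
Eigenvalues: lambda_1 = -10.8284, lambda_2 = -5.1716
The function is not convex.

0


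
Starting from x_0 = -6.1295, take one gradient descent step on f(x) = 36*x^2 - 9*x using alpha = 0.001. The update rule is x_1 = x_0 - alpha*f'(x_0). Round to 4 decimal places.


We compute the gradient at x_0 and apply the update.
f'(x) = 72*x - 9
f'(-6.1295) = 72*-6.1295 - 9 = -450.324
x_1 = -6.1295 - 0.001*-450.324 = -5.6792


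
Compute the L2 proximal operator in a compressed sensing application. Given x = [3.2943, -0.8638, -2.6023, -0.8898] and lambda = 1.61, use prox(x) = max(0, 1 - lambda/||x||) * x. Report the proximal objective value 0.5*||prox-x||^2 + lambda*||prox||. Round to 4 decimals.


Step 1: Compute ||x||.
||x|| = 4.3775
Step 2: Compute scaling factor.
scale = max(0, 1 - 1.61/4.3775) = 0.6322
Step 3: prox(x) = [2.0827, -0.5461, -1.6452, -0.5625]
||prox(x)|| = 2.7675
Step 4: Proximal objective.
0.5*||prox-x||^2 = 1.2961
lambda*||prox|| = 4.4557
Total = 5.7517


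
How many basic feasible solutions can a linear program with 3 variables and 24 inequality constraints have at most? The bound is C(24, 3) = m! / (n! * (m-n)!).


Each vertex corresponds to some choice of n active constraints out of m, so the number of vertices is at most C(m, n) = m! / (n!(m-n)!).
m = 24, n = 3
Numerator: 24 * 23 * 22
Denominator: 3! = 6
C(24, 3) = 2024


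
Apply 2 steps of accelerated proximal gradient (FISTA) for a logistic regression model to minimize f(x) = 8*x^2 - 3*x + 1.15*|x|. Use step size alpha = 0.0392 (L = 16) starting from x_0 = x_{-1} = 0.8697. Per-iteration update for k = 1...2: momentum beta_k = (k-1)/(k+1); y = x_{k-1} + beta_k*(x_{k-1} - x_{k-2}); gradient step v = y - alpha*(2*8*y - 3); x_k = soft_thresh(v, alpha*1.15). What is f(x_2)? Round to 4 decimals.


FISTA on f(x) = 8*x^2 - 3*x + 1.15*|x|
L = 16, alpha = 0.0392
Iteration 1: beta = 0.0, y = 0.8697 + 0.0*(0.8697 - 0.8697) = 0.8697
  grad(y) = 10.9152, v = y - alpha*grad = 0.4418
  prox(v) = soft_thresh(0.4418, 0.0451) = 0.3967
Iteration 2: beta = 0.3333, y = 0.3967 + 0.3333*(0.3967 - 0.8697) = 0.2391
  grad(y) = 0.8255, v = y - alpha*grad = 0.2067
  prox(v) = soft_thresh(0.2067, 0.0451) = 0.1617
f(x_2) = 8*0.1617^2 - 3*0.1617 + 1.15*|0.1617| = -0.09


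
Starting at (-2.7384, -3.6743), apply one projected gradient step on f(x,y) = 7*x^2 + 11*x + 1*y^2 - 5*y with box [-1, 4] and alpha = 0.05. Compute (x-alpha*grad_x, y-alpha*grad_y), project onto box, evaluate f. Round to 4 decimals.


Step 1: Compute gradient at (-2.7384, -3.6743).
grad_x = 2*7*-2.7384 + 11 = -27.3376
grad_y = 2*1*-3.6743 - 5 = -12.3486
Step 2: Gradient step.
x_raw = -2.7384 - 0.05*-27.3376 = -1.3715
y_raw = -3.6743 - 0.05*-12.3486 = -3.0569
Step 3: Project onto [-1, 4].
x_proj = clip(-1.3715) = -1.0
y_proj = clip(-3.0569) = -1.0
Step 4: Evaluate f.
f(-1.0, -1.0) = 2.0


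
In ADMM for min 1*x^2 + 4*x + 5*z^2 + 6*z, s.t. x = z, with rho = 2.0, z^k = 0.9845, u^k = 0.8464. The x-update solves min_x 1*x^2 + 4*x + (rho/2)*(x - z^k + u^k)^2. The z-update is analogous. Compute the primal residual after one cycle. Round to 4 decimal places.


ADMM iteration with rho = 2.0, z^k = 0.9845, u^k = 0.8464
Step 1: x-update.
Minimize 1*x^2 + 4*x + (2.0/2)*(x - 0.9845 + 0.8464)^2
FOC: (2*1 + 2.0)*x = -4 + 2.0*(0.9845 - 0.8464)
x^{k+1} = -0.931
Step 2: z-update.
Minimize 5*z^2 + 6*z + (2.0/2)*(-0.931 - z + 0.8464)^2
FOC: (2*5 + 2.0)*z = -6 + 2.0*(-0.931 + 0.8464)
z^{k+1} = -0.5141
Step 3: u-update.
u^{k+1} = 0.8464 - 0.931 + 0.5141 = 0.4295
Step 4: Primal residual = |-0.931 + 0.5141| = 0.4169


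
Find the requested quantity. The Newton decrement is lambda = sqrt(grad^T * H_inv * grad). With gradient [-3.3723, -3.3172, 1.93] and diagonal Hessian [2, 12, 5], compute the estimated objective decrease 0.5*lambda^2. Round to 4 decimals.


Step 1: H is diagonal, so H^(-1) * g = [-1.6862, -0.2764, 0.386].
Step 2: g^T H^(-1) g = sum_i g_i^2 / H_ii
  = (-3.3723)^2/2 + (-3.3172)^2/12 + (1.93)^2/5
  = 5.6862 + 0.917 + 0.745 = 7.3482
Step 3: Objective decrease = 0.5 * g^T H^(-1) g = 3.6741


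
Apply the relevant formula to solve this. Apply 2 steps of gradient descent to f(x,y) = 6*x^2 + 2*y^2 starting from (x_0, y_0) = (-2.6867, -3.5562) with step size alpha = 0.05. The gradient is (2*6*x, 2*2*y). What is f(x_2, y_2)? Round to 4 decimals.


Gradient descent on f(x,y) = 6*x^2 + 2*y^2.
Starting point: (-2.6867, -3.5562), alpha = 0.05
Step 1: grad_x = 2*6*-2.6867 = -32.2404, grad_y = 2*2*-3.5562 = -14.2248
  x_1 = -2.6867 - 0.05*-32.2404 = -1.0747
  y_1 = -3.5562 - 0.05*-14.2248 = -2.845
Step 2: grad_x = 2*6*-1.0747 = -12.8962, grad_y = 2*2*-2.845 = -11.3798
  x_2 = -1.0747 - 0.05*-12.8962 = -0.4299
  y_2 = -2.845 - 0.05*-11.3798 = -2.276
f(-0.4299, -2.276) = 6*(-0.4299)^2 + 2*(-2.276)^2 = 11.4688


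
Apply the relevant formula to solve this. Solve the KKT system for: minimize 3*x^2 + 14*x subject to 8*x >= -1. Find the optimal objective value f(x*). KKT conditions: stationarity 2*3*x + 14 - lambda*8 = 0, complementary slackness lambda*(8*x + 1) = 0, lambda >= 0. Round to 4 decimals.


Step 1: Try lambda = 0 (constraint inactive).
x_unc = -14/(2*3) = -2.3333
Check: 8*-2.3333 = -18.6664 < -1 -- violated!
Step 2: Constraint must be active: 8*x = -1
x* = -1/8 = -0.125
lambda = (2*3*(-0.125) + 14)/8 = 1.6563
Step 3: Compute optimal value.
f(x*) = 3*(-0.125)^2 + 14*(-0.125) = -1.7031


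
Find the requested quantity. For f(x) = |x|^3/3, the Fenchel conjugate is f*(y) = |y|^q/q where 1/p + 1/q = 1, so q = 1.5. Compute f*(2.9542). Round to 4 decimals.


The conjugate exponent q satisfies 1/p + 1/q = 1.
p = 3, so q = 3/(3 - 1) = 1.5
|y|^q = 2.9542^1.5 = 5.0776
f*(2.9542) = 5.0776 / 1.5 = 3.3851


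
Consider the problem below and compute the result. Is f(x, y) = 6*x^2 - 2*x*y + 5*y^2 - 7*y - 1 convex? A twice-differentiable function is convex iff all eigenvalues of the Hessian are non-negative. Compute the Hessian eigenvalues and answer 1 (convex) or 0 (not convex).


The Hessian of f(x,y) = 6*x^2 - 2*x*y + 5*y^2 - 7*y - 1 is:
H = [[12, -2], [-2, 10]]
Trace = 12 + 10 = 22
Determinant = 12*10 - (-2)^2 = 116
Discriminant = (22)^2 - 4*116 = 20.0
Eigenvalues: lambda_1 = 8.7639, lambda_2 = 13.2361
The function is convex.

1


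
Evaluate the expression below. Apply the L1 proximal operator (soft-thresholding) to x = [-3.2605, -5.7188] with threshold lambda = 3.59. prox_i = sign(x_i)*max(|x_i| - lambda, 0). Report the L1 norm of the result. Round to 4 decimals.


Soft-thresholding with lambda = 3.59:
prox(-3.2605) = sign(-3.2605)*max(|-3.2605| - 3.59, 0) = 0.0
prox(-5.7188) = sign(-5.7188)*max(|-5.7188| - 3.59, 0) = -2.1288
prox(x) = [0.0, -2.1288]
||prox(x)||_1 = 0.0 + 2.1288 = 2.1288


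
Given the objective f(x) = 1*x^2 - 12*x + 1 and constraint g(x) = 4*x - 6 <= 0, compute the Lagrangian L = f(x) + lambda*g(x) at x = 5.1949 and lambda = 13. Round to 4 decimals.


Step 1: Evaluate f(x).
f(5.1949) = 1*5.1949^2 - 12*5.1949 + 1 = -34.3518
Step 2: Evaluate g(x).
g(5.1949) = 4*5.1949 - 6 = 14.7796
Step 3: Compute Lagrangian.
L = -34.3518 + 13*14.7796 = 157.783


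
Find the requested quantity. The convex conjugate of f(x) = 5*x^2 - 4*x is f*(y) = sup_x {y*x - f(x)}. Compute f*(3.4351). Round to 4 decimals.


f*(y) = sup_x {y*x - a*x^2 - b*x} = sup_x {(y-b)*x - a*x^2}
FOC: (y - b) - 2a*x = 0 => x* = (y - b)/(2a)
x* = (3.4351 + 4)/(2*5) = 0.7435
f*(3.4351) = (y-b)^2/(4a) = (3.4351 + 4)^2/(4*5)
= 55.2807/20 = 2.764


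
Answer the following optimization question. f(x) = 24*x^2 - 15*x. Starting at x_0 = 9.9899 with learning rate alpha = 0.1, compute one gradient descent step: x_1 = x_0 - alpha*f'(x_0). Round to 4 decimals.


We compute the gradient at x_0 and apply the update.
f'(x) = 48*x - 15
f'(9.9899) = 48*9.9899 - 15 = 464.5152
x_1 = 9.9899 - 0.1*464.5152 = -36.4616


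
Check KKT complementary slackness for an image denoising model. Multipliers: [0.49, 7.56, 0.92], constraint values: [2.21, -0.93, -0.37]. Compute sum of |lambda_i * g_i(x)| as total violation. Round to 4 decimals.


KKT complementary slackness check:
lambda_1 * g_1 = 0.49 * 2.21 = 1.0829
lambda_2 * g_2 = 7.56 * -0.93 = -7.0308
lambda_3 * g_3 = 0.92 * -0.37 = -0.3404
Total violation = 1.0829 + 7.0308 + 0.3404 = 8.4541
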